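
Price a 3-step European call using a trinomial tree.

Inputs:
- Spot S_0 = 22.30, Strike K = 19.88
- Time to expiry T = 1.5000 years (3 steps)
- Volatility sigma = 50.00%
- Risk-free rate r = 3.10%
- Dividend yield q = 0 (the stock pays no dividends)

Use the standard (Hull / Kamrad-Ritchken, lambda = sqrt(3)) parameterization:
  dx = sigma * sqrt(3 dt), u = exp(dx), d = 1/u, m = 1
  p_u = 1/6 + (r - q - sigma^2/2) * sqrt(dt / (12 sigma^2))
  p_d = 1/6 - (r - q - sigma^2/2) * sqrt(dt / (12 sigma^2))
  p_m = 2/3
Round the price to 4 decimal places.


dt = T/N = 0.500000; dx = sigma*sqrt(3*dt) = 0.612372
u = exp(dx) = 1.844803; d = 1/u = 0.542063
p_u = 0.128291, p_m = 0.666667, p_d = 0.205042
Discount per step: exp(-r*dt) = 0.984620
Stock lattice S(k, j) with j the centered position index:
  k=0: S(0,+0) = 22.3000
  k=1: S(1,-1) = 12.0880; S(1,+0) = 22.3000; S(1,+1) = 41.1391
  k=2: S(2,-2) = 6.5525; S(2,-1) = 12.0880; S(2,+0) = 22.3000; S(2,+1) = 41.1391; S(2,+2) = 75.8935
  k=3: S(3,-3) = 3.5519; S(3,-2) = 6.5525; S(3,-1) = 12.0880; S(3,+0) = 22.3000; S(3,+1) = 41.1391; S(3,+2) = 75.8935; S(3,+3) = 140.0086
Terminal payoffs V(N, j) = max(S_T - K, 0):
  V(3,-3) = 0.000000; V(3,-2) = 0.000000; V(3,-1) = 0.000000; V(3,+0) = 2.420000; V(3,+1) = 21.259104; V(3,+2) = 56.013539; V(3,+3) = 120.128619
Backward induction: V(k, j) = exp(-r*dt) * [p_u * V(k+1, j+1) + p_m * V(k+1, j) + p_d * V(k+1, j-1)]
  V(2,-2) = exp(-r*dt) * [p_u*0.000000 + p_m*0.000000 + p_d*0.000000] = 0.000000
  V(2,-1) = exp(-r*dt) * [p_u*2.420000 + p_m*0.000000 + p_d*0.000000] = 0.305690
  V(2,+0) = exp(-r*dt) * [p_u*21.259104 + p_m*2.420000 + p_d*0.000000] = 4.273930
  V(2,+1) = exp(-r*dt) * [p_u*56.013539 + p_m*21.259104 + p_d*2.420000] = 21.518849
  V(2,+2) = exp(-r*dt) * [p_u*120.128619 + p_m*56.013539 + p_d*21.259104] = 56.234405
  V(1,-1) = exp(-r*dt) * [p_u*4.273930 + p_m*0.305690 + p_d*0.000000] = 0.740534
  V(1,+0) = exp(-r*dt) * [p_u*21.518849 + p_m*4.273930 + p_d*0.305690] = 5.585400
  V(1,+1) = exp(-r*dt) * [p_u*56.234405 + p_m*21.518849 + p_d*4.273930] = 22.091534
  V(0,+0) = exp(-r*dt) * [p_u*22.091534 + p_m*5.585400 + p_d*0.740534] = 6.606396

Answer: Price = V(0,0) = 6.6064


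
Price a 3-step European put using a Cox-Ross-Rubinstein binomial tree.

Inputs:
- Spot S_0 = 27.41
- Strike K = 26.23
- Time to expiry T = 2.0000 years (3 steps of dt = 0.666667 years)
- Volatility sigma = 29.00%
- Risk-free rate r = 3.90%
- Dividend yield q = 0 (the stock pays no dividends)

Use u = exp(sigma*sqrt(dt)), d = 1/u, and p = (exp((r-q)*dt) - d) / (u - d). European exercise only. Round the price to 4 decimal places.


dt = T/N = 0.666667
u = exp(sigma*sqrt(dt)) = 1.267167; d = 1/u = 0.789162
p = (exp((r-q)*dt) - d) / (u - d) = 0.496185
Discount per step: exp(-r*dt) = 0.974335
Stock lattice S(k, i) with i counting down-moves:
  k=0: S(0,0) = 27.4100
  k=1: S(1,0) = 34.7331; S(1,1) = 21.6309
  k=2: S(2,0) = 44.0126; S(2,1) = 27.4100; S(2,2) = 17.0703
  k=3: S(3,0) = 55.7713; S(3,1) = 34.7331; S(3,2) = 21.6309; S(3,3) = 13.4712
Terminal payoffs V(N, i) = max(K - S_T, 0):
  V(3,0) = 0.000000; V(3,1) = 0.000000; V(3,2) = 4.599077; V(3,3) = 12.758776
Backward induction: V(k, i) = exp(-r*dt) * [p * V(k+1, i) + (1-p) * V(k+1, i+1)].
  V(2,0) = exp(-r*dt) * [p*0.000000 + (1-p)*0.000000] = 0.000000
  V(2,1) = exp(-r*dt) * [p*0.000000 + (1-p)*4.599077] = 2.257616
  V(2,2) = exp(-r*dt) * [p*4.599077 + (1-p)*12.758776] = 8.486513
  V(1,0) = exp(-r*dt) * [p*0.000000 + (1-p)*2.257616] = 1.108229
  V(1,1) = exp(-r*dt) * [p*2.257616 + (1-p)*8.486513] = 5.257345
  V(0,0) = exp(-r*dt) * [p*1.108229 + (1-p)*5.257345] = 3.116524

Answer: Price = V(0,0) = 3.1165


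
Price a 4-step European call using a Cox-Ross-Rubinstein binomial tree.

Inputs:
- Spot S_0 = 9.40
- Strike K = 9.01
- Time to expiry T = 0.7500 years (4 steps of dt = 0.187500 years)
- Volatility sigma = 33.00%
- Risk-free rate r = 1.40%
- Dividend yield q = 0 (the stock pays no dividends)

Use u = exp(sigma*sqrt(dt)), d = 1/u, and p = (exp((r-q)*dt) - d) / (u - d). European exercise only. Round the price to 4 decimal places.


dt = T/N = 0.187500
u = exp(sigma*sqrt(dt)) = 1.153608; d = 1/u = 0.866846
p = (exp((r-q)*dt) - d) / (u - d) = 0.473503
Discount per step: exp(-r*dt) = 0.997378
Stock lattice S(k, i) with i counting down-moves:
  k=0: S(0,0) = 9.4000
  k=1: S(1,0) = 10.8439; S(1,1) = 8.1484
  k=2: S(2,0) = 12.5096; S(2,1) = 9.4000; S(2,2) = 7.0634
  k=3: S(3,0) = 14.4312; S(3,1) = 10.8439; S(3,2) = 8.1484; S(3,3) = 6.1228
  k=4: S(4,0) = 16.6479; S(4,1) = 12.5096; S(4,2) = 9.4000; S(4,3) = 7.0634; S(4,4) = 5.3076
Terminal payoffs V(N, i) = max(S_T - K, 0):
  V(4,0) = 7.637940; V(4,1) = 3.499622; V(4,2) = 0.390000; V(4,3) = 0.000000; V(4,4) = 0.000000
Backward induction: V(k, i) = exp(-r*dt) * [p * V(k+1, i) + (1-p) * V(k+1, i+1)].
  V(3,0) = exp(-r*dt) * [p*7.637940 + (1-p)*3.499622] = 5.444816
  V(3,1) = exp(-r*dt) * [p*3.499622 + (1-p)*0.390000] = 1.857533
  V(3,2) = exp(-r*dt) * [p*0.390000 + (1-p)*0.000000] = 0.184182
  V(3,3) = exp(-r*dt) * [p*0.000000 + (1-p)*0.000000] = 0.000000
  V(2,0) = exp(-r*dt) * [p*5.444816 + (1-p)*1.857533] = 3.546800
  V(2,1) = exp(-r*dt) * [p*1.857533 + (1-p)*0.184182] = 0.973959
  V(2,2) = exp(-r*dt) * [p*0.184182 + (1-p)*0.000000] = 0.086982
  V(1,0) = exp(-r*dt) * [p*3.546800 + (1-p)*0.973959] = 2.186460
  V(1,1) = exp(-r*dt) * [p*0.973959 + (1-p)*0.086982] = 0.505639
  V(0,0) = exp(-r*dt) * [p*2.186460 + (1-p)*0.505639] = 1.298101

Answer: Price = V(0,0) = 1.2981


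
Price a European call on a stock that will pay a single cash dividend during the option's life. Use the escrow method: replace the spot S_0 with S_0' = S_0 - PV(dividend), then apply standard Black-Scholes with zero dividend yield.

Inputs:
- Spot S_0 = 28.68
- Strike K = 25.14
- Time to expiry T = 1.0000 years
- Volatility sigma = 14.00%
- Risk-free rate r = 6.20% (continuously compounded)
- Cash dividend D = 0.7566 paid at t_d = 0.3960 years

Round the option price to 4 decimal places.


Answer: Price = 4.5156

Derivation:
PV(D) = D * exp(-r * t_d) = 0.7566 * 0.97574695 = 0.73825014
S_0' = S_0 - PV(D) = 28.6800 - 0.73825014 = 27.94174986
d1 = (ln(S_0'/K) + (r + sigma^2/2)*T) / (sigma*sqrt(T)) = 1.26758413
d2 = d1 - sigma*sqrt(T) = 1.12758413
exp(-rT) = 0.93988289
N(d1) = 0.89752675; N(d2) = 0.87025220
C = S_0' * N(d1) - K * exp(-rT) * N(d2) = 27.94174986 * 0.89752675 - 25.1400 * 0.93988289 * 0.87025220 = 4.5156


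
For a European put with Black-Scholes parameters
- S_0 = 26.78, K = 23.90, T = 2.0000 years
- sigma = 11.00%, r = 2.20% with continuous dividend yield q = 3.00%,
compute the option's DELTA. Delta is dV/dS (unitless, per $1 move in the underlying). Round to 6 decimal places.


Answer: Delta = -0.226020

Derivation:
d1 = 0.7063153444; d2 = 0.5507518525
phi(d1) = 0.3108703869; exp(-qT) = 0.9417645336; exp(-rT) = 0.9569539575
N(-d1) = 0.2399960266
Delta = -exp(-qT) * N(-d1) = -0.9417645336 * 0.2399960266 = -0.226020


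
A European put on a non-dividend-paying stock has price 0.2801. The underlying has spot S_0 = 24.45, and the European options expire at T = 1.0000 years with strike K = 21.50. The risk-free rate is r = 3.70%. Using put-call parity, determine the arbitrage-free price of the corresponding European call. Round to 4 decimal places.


Answer: Call price = 4.0111

Derivation:
Put-call parity: C - P = S_0 * exp(-qT) - K * exp(-rT).
S_0 * exp(-qT) = 24.4500 * 1.00000000 = 24.45000000
K * exp(-rT) = 21.5000 * 0.96367614 = 20.71903691
C = P + S*exp(-qT) - K*exp(-rT)
C = 0.2801 + 24.45000000 - 20.71903691 = 4.0111


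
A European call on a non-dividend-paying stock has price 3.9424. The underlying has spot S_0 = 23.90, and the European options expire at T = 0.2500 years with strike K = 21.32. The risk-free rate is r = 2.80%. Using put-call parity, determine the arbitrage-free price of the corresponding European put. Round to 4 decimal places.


Answer: Put price = 1.2137

Derivation:
Put-call parity: C - P = S_0 * exp(-qT) - K * exp(-rT).
S_0 * exp(-qT) = 23.9000 * 1.00000000 = 23.90000000
K * exp(-rT) = 21.3200 * 0.99302444 = 21.17128112
P = C - S*exp(-qT) + K*exp(-rT)
P = 3.9424 - 23.90000000 + 21.17128112 = 1.2137


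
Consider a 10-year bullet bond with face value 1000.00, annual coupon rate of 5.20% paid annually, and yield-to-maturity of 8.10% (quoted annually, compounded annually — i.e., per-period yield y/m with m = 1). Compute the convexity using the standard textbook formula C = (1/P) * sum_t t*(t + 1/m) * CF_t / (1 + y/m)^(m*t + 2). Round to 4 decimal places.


Answer: Convexity = 67.0448

Derivation:
Coupon per period c = face * coupon_rate / m = 52.000000
Periods per year m = 1; per-period yield y/m = 0.081000
Number of cashflows N = 10
Cashflows (t years, CF_t, discount factor 1/(1+y/m)^(m*t), PV):
  t = 1.0000: CF_t = 52.000000, DF = 0.925069, PV = 48.103608
  t = 2.0000: CF_t = 52.000000, DF = 0.855753, PV = 44.499175
  t = 3.0000: CF_t = 52.000000, DF = 0.791631, PV = 41.164824
  t = 4.0000: CF_t = 52.000000, DF = 0.732314, PV = 38.080318
  t = 5.0000: CF_t = 52.000000, DF = 0.677441, PV = 35.226936
  t = 6.0000: CF_t = 52.000000, DF = 0.626680, PV = 32.587360
  t = 7.0000: CF_t = 52.000000, DF = 0.579722, PV = 30.145569
  t = 8.0000: CF_t = 52.000000, DF = 0.536284, PV = 27.886743
  t = 9.0000: CF_t = 52.000000, DF = 0.496099, PV = 25.797172
  t = 10.0000: CF_t = 1052.000000, DF = 0.458926, PV = 482.790594
Price P = sum_t PV_t = 806.282299
Convexity numerator sum_t t*(t + 1/m) * CF_t / (1+y/m)^(m*t + 2):
  t = 1.0000: term = 82.329648
  t = 2.0000: term = 228.481909
  t = 3.0000: term = 422.723235
  t = 4.0000: term = 651.747202
  t = 5.0000: term = 904.367071
  t = 6.0000: term = 1171.243200
  t = 7.0000: term = 1444.641628
  t = 8.0000: term = 1718.220517
  t = 9.0000: term = 1986.841486
  t = 10.0000: term = 45446.463928
Convexity = (1/P) * sum = 54057.059823 / 806.282299 = 67.044830


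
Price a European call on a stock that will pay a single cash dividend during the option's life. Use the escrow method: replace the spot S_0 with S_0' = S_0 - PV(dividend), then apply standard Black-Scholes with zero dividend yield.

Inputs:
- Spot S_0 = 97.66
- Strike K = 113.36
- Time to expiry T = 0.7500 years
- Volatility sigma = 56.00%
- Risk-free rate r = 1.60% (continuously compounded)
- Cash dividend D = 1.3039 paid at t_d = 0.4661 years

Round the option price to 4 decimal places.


PV(D) = D * exp(-r * t_d) = 1.3039 * 0.99257014 = 1.29421220
S_0' = S_0 - PV(D) = 97.6600 - 1.29421220 = 96.36578780
d1 = (ln(S_0'/K) + (r + sigma^2/2)*T) / (sigma*sqrt(T)) = -0.06766825
d2 = d1 - sigma*sqrt(T) = -0.55264247
exp(-rT) = 0.98807171
N(d1) = 0.47302486; N(d2) = 0.29025413
C = S_0' * N(d1) - K * exp(-rT) * N(d2) = 96.36578780 * 0.47302486 - 113.3600 * 0.98807171 * 0.29025413 = 13.0727

Answer: Price = 13.0727


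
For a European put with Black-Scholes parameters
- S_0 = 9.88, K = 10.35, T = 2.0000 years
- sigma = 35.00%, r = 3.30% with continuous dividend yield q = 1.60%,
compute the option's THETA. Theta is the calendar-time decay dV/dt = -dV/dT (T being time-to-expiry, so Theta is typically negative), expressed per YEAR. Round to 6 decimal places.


d1 = 0.2222860717; d2 = -0.2726886752
phi(d1) = 0.3892069460; exp(-qT) = 0.9685065821; exp(-rT) = 0.9361308643
Theta = -S*exp(-qT)*phi(d1)*sigma/(2*sqrt(T)) + r*K*exp(-rT)*N(-d2) - q*S*exp(-qT)*N(-d1)
N(-d1) = 0.4120455970; N(-d2) = 0.6074537296; sqrt(T) = 1.4142135624
Term 1 = -9.8800 * 0.9685065821 * 0.3892069460 * 0.3500 / (2 * 1.4142135624) = -0.4608537804
Term 2 = 0.0330 * 10.3500 * 0.9361308643 * 0.6074537296 = 0.1942245200
Term 3 = -0.0160 * 9.8800 * 0.9685065821 * 0.4120455970 = -0.0630848074
Theta = -0.4608537804 + (0.1942245200) + (-0.0630848074) = -0.329714

Answer: Theta = -0.329714


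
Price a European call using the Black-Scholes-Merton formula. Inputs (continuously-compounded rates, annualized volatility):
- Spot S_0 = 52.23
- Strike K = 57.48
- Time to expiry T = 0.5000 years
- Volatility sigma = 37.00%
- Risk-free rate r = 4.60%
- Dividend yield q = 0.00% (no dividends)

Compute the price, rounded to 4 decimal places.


Answer: Price = 3.8852

Derivation:
d1 = (ln(S/K) + (r - q + 0.5*sigma^2) * T) / (sigma * sqrt(T)) = -0.14736495
d2 = d1 - sigma * sqrt(T) = -0.40899446
exp(-rT) = 0.97726248; exp(-qT) = 1.00000000
C = S_0 * exp(-qT) * N(d1) - K * exp(-rT) * N(d2)
N(d1) = 0.44142199; N(d2) = 0.34127186
C = 52.2300 * 1.00000000 * 0.44142199 - 57.4800 * 0.97726248 * 0.34127186 = 3.8852


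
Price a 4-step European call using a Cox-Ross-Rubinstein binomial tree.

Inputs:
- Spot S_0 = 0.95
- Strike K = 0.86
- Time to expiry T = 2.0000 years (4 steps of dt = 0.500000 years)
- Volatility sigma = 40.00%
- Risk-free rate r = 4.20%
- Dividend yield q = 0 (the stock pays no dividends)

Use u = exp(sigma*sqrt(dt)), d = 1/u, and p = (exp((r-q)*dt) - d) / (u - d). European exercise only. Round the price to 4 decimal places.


dt = T/N = 0.500000
u = exp(sigma*sqrt(dt)) = 1.326896; d = 1/u = 0.753638
p = (exp((r-q)*dt) - d) / (u - d) = 0.466777
Discount per step: exp(-r*dt) = 0.979219
Stock lattice S(k, i) with i counting down-moves:
  k=0: S(0,0) = 0.9500
  k=1: S(1,0) = 1.2606; S(1,1) = 0.7160
  k=2: S(2,0) = 1.6726; S(2,1) = 0.9500; S(2,2) = 0.5396
  k=3: S(3,0) = 2.2194; S(3,1) = 1.2606; S(3,2) = 0.7160; S(3,3) = 0.4066
  k=4: S(4,0) = 2.9449; S(4,1) = 1.6726; S(4,2) = 0.9500; S(4,3) = 0.5396; S(4,4) = 0.3065
Terminal payoffs V(N, i) = max(S_T - K, 0):
  V(4,0) = 2.084908; V(4,1) = 0.812621; V(4,2) = 0.090000; V(4,3) = 0.000000; V(4,4) = 0.000000
Backward induction: V(k, i) = exp(-r*dt) * [p * V(k+1, i) + (1-p) * V(k+1, i+1)].
  V(3,0) = exp(-r*dt) * [p*2.084908 + (1-p)*0.812621] = 1.377267
  V(3,1) = exp(-r*dt) * [p*0.812621 + (1-p)*0.090000] = 0.418423
  V(3,2) = exp(-r*dt) * [p*0.090000 + (1-p)*0.000000] = 0.041137
  V(3,3) = exp(-r*dt) * [p*0.000000 + (1-p)*0.000000] = 0.000000
  V(2,0) = exp(-r*dt) * [p*1.377267 + (1-p)*0.418423] = 0.847993
  V(2,1) = exp(-r*dt) * [p*0.418423 + (1-p)*0.041137] = 0.212731
  V(2,2) = exp(-r*dt) * [p*0.041137 + (1-p)*0.000000] = 0.018803
  V(1,0) = exp(-r*dt) * [p*0.847993 + (1-p)*0.212731] = 0.498674
  V(1,1) = exp(-r*dt) * [p*0.212731 + (1-p)*0.018803] = 0.107052
  V(0,0) = exp(-r*dt) * [p*0.498674 + (1-p)*0.107052] = 0.283829

Answer: Price = V(0,0) = 0.2838


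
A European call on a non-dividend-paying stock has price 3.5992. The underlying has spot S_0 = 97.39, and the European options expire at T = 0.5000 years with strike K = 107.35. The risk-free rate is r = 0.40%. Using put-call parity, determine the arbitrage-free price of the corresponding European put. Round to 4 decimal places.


Put-call parity: C - P = S_0 * exp(-qT) - K * exp(-rT).
S_0 * exp(-qT) = 97.3900 * 1.00000000 = 97.39000000
K * exp(-rT) = 107.3500 * 0.99800200 = 107.13551456
P = C - S*exp(-qT) + K*exp(-rT)
P = 3.5992 - 97.39000000 + 107.13551456 = 13.3447

Answer: Put price = 13.3447


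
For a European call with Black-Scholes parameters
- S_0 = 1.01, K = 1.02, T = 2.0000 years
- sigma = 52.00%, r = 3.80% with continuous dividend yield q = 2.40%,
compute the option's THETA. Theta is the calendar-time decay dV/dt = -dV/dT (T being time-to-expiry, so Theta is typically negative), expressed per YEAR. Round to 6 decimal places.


Answer: Theta = -0.063438

Derivation:
d1 = 0.3923731498; d2 = -0.3430179027
phi(d1) = 0.3693846088; exp(-qT) = 0.9531337871; exp(-rT) = 0.9268162066
Theta = -S*exp(-qT)*phi(d1)*sigma/(2*sqrt(T)) - r*K*exp(-rT)*N(d2) + q*S*exp(-qT)*N(d1)
N(d1) = 0.6526087390; N(d2) = 0.3657924960; sqrt(T) = 1.4142135624
Term 1 = -1.0100 * 0.9531337871 * 0.3693846088 * 0.5200 / (2 * 1.4142135624) = -0.0653751028
Term 2 = -0.0380 * 1.0200 * 0.9268162066 * 0.3657924960 = -0.0131405087
Term 3 = 0.0240 * 1.0100 * 0.9531337871 * 0.6526087390 = 0.0150778482
Theta = -0.0653751028 + (-0.0131405087) + (0.0150778482) = -0.063438


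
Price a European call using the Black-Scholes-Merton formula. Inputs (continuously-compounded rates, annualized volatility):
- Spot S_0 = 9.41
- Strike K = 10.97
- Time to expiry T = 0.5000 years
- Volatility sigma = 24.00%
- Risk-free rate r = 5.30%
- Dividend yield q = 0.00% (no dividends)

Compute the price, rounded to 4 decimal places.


d1 = (ln(S/K) + (r - q + 0.5*sigma^2) * T) / (sigma * sqrt(T)) = -0.66286146
d2 = d1 - sigma * sqrt(T) = -0.83256709
exp(-rT) = 0.97384804; exp(-qT) = 1.00000000
C = S_0 * exp(-qT) * N(d1) - K * exp(-rT) * N(d2)
N(d1) = 0.25370964; N(d2) = 0.20254446
C = 9.4100 * 1.00000000 * 0.25370964 - 10.9700 * 0.97384804 * 0.20254446 = 0.2236

Answer: Price = 0.2236


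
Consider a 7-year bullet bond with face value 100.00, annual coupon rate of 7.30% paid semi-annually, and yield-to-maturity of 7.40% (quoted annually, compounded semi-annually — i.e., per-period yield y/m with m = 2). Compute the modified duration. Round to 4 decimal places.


Coupon per period c = face * coupon_rate / m = 3.650000
Periods per year m = 2; per-period yield y/m = 0.037000
Number of cashflows N = 14
Cashflows (t years, CF_t, discount factor 1/(1+y/m)^(m*t), PV):
  t = 0.5000: CF_t = 3.650000, DF = 0.964320, PV = 3.519769
  t = 1.0000: CF_t = 3.650000, DF = 0.929913, PV = 3.394184
  t = 1.5000: CF_t = 3.650000, DF = 0.896734, PV = 3.273080
  t = 2.0000: CF_t = 3.650000, DF = 0.864739, PV = 3.156297
  t = 2.5000: CF_t = 3.650000, DF = 0.833885, PV = 3.043681
  t = 3.0000: CF_t = 3.650000, DF = 0.804132, PV = 2.935083
  t = 3.5000: CF_t = 3.650000, DF = 0.775441, PV = 2.830359
  t = 4.0000: CF_t = 3.650000, DF = 0.747773, PV = 2.729373
  t = 4.5000: CF_t = 3.650000, DF = 0.721093, PV = 2.631989
  t = 5.0000: CF_t = 3.650000, DF = 0.695364, PV = 2.538080
  t = 5.5000: CF_t = 3.650000, DF = 0.670554, PV = 2.447522
  t = 6.0000: CF_t = 3.650000, DF = 0.646629, PV = 2.360194
  t = 6.5000: CF_t = 3.650000, DF = 0.623557, PV = 2.275983
  t = 7.0000: CF_t = 103.650000, DF = 0.601309, PV = 62.325636
Price P = sum_t PV_t = 99.461228
First compute Macaulay numerator sum_t t * PV_t:
  t * PV_t at t = 0.5000: 1.759884
  t * PV_t at t = 1.0000: 3.394184
  t * PV_t at t = 1.5000: 4.909620
  t * PV_t at t = 2.0000: 6.312594
  t * PV_t at t = 2.5000: 7.609202
  t * PV_t at t = 3.0000: 8.805248
  t * PV_t at t = 3.5000: 9.906258
  t * PV_t at t = 4.0000: 10.917490
  t * PV_t at t = 4.5000: 11.843950
  t * PV_t at t = 5.0000: 12.690400
  t * PV_t at t = 5.5000: 13.461369
  t * PV_t at t = 6.0000: 14.161167
  t * PV_t at t = 6.5000: 14.793890
  t * PV_t at t = 7.0000: 436.279450
Macaulay duration D = 556.844704 / 99.461228 = 5.598611
Modified duration = D / (1 + y/m) = 5.598611 / (1 + 0.037000) = 5.398853

Answer: Modified duration = 5.3989


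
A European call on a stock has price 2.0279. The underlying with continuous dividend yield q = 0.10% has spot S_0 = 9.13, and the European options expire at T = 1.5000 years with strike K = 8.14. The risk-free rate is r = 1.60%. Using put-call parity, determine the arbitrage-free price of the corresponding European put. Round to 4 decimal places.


Answer: Put price = 0.8586

Derivation:
Put-call parity: C - P = S_0 * exp(-qT) - K * exp(-rT).
S_0 * exp(-qT) = 9.1300 * 0.99850112 = 9.11631527
K * exp(-rT) = 8.1400 * 0.97628571 = 7.94696568
P = C - S*exp(-qT) + K*exp(-rT)
P = 2.0279 - 9.11631527 + 7.94696568 = 0.8586


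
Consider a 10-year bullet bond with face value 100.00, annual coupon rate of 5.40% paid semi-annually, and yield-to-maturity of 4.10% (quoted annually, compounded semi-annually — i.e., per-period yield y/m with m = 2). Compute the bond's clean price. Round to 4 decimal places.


Answer: Price = 110.5773

Derivation:
Coupon per period c = face * coupon_rate / m = 2.700000
Periods per year m = 2; per-period yield y/m = 0.020500
Number of cashflows N = 20
Cashflows (t years, CF_t, discount factor 1/(1+y/m)^(m*t), PV):
  t = 0.5000: CF_t = 2.700000, DF = 0.979912, PV = 2.645762
  t = 1.0000: CF_t = 2.700000, DF = 0.960227, PV = 2.592613
  t = 1.5000: CF_t = 2.700000, DF = 0.940938, PV = 2.540532
  t = 2.0000: CF_t = 2.700000, DF = 0.922036, PV = 2.489498
  t = 2.5000: CF_t = 2.700000, DF = 0.903514, PV = 2.439488
  t = 3.0000: CF_t = 2.700000, DF = 0.885364, PV = 2.390483
  t = 3.5000: CF_t = 2.700000, DF = 0.867579, PV = 2.342463
  t = 4.0000: CF_t = 2.700000, DF = 0.850151, PV = 2.295407
  t = 4.5000: CF_t = 2.700000, DF = 0.833073, PV = 2.249296
  t = 5.0000: CF_t = 2.700000, DF = 0.816338, PV = 2.204112
  t = 5.5000: CF_t = 2.700000, DF = 0.799939, PV = 2.159835
  t = 6.0000: CF_t = 2.700000, DF = 0.783870, PV = 2.116448
  t = 6.5000: CF_t = 2.700000, DF = 0.768123, PV = 2.073933
  t = 7.0000: CF_t = 2.700000, DF = 0.752693, PV = 2.032271
  t = 7.5000: CF_t = 2.700000, DF = 0.737573, PV = 1.991446
  t = 8.0000: CF_t = 2.700000, DF = 0.722756, PV = 1.951442
  t = 8.5000: CF_t = 2.700000, DF = 0.708237, PV = 1.912241
  t = 9.0000: CF_t = 2.700000, DF = 0.694010, PV = 1.873827
  t = 9.5000: CF_t = 2.700000, DF = 0.680069, PV = 1.836186
  t = 10.0000: CF_t = 102.700000, DF = 0.666407, PV = 68.440041
Price P = sum_t PV_t = 110.577326


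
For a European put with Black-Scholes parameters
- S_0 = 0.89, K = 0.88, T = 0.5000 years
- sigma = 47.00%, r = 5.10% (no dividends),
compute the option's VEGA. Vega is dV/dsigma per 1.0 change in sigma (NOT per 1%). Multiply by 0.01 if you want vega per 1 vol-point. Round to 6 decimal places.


d1 = 0.2768986683; d2 = -0.0554415188
phi(d1) = 0.3839377037; exp(-qT) = 1.0000000000; exp(-rT) = 0.9748223790
Vega = S * exp(-qT) * phi(d1) * sqrt(T) = 0.8900 * 1.0000000000 * 0.3839377037 * 0.7071067812 = 0.241622

Answer: Vega = 0.241622


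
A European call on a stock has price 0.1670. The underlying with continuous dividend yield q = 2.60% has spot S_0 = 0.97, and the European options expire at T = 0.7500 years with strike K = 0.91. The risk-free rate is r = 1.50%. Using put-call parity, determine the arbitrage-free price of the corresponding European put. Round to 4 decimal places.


Answer: Put price = 0.1156

Derivation:
Put-call parity: C - P = S_0 * exp(-qT) - K * exp(-rT).
S_0 * exp(-qT) = 0.9700 * 0.98068890 = 0.95126823
K * exp(-rT) = 0.9100 * 0.98881304 = 0.89981987
P = C - S*exp(-qT) + K*exp(-rT)
P = 0.1670 - 0.95126823 + 0.89981987 = 0.1156


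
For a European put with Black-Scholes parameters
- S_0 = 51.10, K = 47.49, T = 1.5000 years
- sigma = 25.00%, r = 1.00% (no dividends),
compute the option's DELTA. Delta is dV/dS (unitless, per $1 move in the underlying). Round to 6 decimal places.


Answer: Delta = -0.329474

Derivation:
d1 = 0.4413664847; d2 = 0.1351802669
phi(d1) = 0.3619168752; exp(-qT) = 1.0000000000; exp(-rT) = 0.9851119396
N(-d1) = 0.3294738508
Delta = -exp(-qT) * N(-d1) = -1.0000000000 * 0.3294738508 = -0.329474


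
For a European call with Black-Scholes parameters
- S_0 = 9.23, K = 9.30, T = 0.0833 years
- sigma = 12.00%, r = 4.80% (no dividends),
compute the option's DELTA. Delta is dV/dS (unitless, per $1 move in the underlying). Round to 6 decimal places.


d1 = -0.0853838481; d2 = -0.1200179353
phi(d1) = 0.3974907030; exp(-qT) = 1.0000000000; exp(-rT) = 0.9960095830
N(d1) = 0.4659781168
Delta = exp(-qT) * N(d1) = 1.0000000000 * 0.4659781168 = 0.465978

Answer: Delta = 0.465978


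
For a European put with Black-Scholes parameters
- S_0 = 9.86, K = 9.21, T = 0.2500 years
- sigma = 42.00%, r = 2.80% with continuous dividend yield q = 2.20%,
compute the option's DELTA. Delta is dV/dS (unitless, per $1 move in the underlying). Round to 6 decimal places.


Answer: Delta = -0.329281

Derivation:
d1 = 0.4368872302; d2 = 0.2268872302
phi(d1) = 0.3626294521; exp(-qT) = 0.9945150973; exp(-rT) = 0.9930244429
N(-d1) = 0.3310965667
Delta = -exp(-qT) * N(-d1) = -0.9945150973 * 0.3310965667 = -0.329281


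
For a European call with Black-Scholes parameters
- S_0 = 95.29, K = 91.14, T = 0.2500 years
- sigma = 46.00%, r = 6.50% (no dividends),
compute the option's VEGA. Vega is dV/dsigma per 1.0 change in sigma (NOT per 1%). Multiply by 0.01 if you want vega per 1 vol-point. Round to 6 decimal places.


Answer: Vega = 17.688645

Derivation:
d1 = 0.3792525545; d2 = 0.1492525545
phi(d1) = 0.3712592092; exp(-qT) = 1.0000000000; exp(-rT) = 0.9838813190
Vega = S * exp(-qT) * phi(d1) * sqrt(T) = 95.2900 * 1.0000000000 * 0.3712592092 * 0.5000000000 = 17.688645


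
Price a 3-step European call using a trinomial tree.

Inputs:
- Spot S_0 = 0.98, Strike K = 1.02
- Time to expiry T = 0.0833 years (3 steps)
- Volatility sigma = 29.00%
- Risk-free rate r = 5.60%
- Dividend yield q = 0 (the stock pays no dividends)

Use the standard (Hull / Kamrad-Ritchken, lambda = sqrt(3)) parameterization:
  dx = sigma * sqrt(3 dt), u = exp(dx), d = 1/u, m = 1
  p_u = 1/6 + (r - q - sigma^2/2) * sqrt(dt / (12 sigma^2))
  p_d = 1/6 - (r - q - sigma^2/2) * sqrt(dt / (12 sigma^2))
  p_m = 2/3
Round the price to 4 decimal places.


Answer: Price = V(0,0) = 0.0199

Derivation:
dt = T/N = 0.027767; dx = sigma*sqrt(3*dt) = 0.083699
u = exp(dx) = 1.087302; d = 1/u = 0.919708
p_u = 0.168981, p_m = 0.666667, p_d = 0.164353
Discount per step: exp(-r*dt) = 0.998446
Stock lattice S(k, j) with j the centered position index:
  k=0: S(0,+0) = 0.9800
  k=1: S(1,-1) = 0.9013; S(1,+0) = 0.9800; S(1,+1) = 1.0656
  k=2: S(2,-2) = 0.8289; S(2,-1) = 0.9013; S(2,+0) = 0.9800; S(2,+1) = 1.0656; S(2,+2) = 1.1586
  k=3: S(3,-3) = 0.7624; S(3,-2) = 0.8289; S(3,-1) = 0.9013; S(3,+0) = 0.9800; S(3,+1) = 1.0656; S(3,+2) = 1.1586; S(3,+3) = 1.2597
Terminal payoffs V(N, j) = max(S_T - K, 0):
  V(3,-3) = 0.000000; V(3,-2) = 0.000000; V(3,-1) = 0.000000; V(3,+0) = 0.000000; V(3,+1) = 0.045556; V(3,+2) = 0.138580; V(3,+3) = 0.239726
Backward induction: V(k, j) = exp(-r*dt) * [p_u * V(k+1, j+1) + p_m * V(k+1, j) + p_d * V(k+1, j-1)]
  V(2,-2) = exp(-r*dt) * [p_u*0.000000 + p_m*0.000000 + p_d*0.000000] = 0.000000
  V(2,-1) = exp(-r*dt) * [p_u*0.000000 + p_m*0.000000 + p_d*0.000000] = 0.000000
  V(2,+0) = exp(-r*dt) * [p_u*0.045556 + p_m*0.000000 + p_d*0.000000] = 0.007686
  V(2,+1) = exp(-r*dt) * [p_u*0.138580 + p_m*0.045556 + p_d*0.000000] = 0.053704
  V(2,+2) = exp(-r*dt) * [p_u*0.239726 + p_m*0.138580 + p_d*0.045556] = 0.140165
  V(1,-1) = exp(-r*dt) * [p_u*0.007686 + p_m*0.000000 + p_d*0.000000] = 0.001297
  V(1,+0) = exp(-r*dt) * [p_u*0.053704 + p_m*0.007686 + p_d*0.000000] = 0.014177
  V(1,+1) = exp(-r*dt) * [p_u*0.140165 + p_m*0.053704 + p_d*0.007686] = 0.060657
  V(0,+0) = exp(-r*dt) * [p_u*0.060657 + p_m*0.014177 + p_d*0.001297] = 0.019883


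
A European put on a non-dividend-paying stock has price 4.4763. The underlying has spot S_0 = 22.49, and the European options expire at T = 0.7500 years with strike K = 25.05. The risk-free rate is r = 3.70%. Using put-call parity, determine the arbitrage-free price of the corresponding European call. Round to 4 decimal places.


Put-call parity: C - P = S_0 * exp(-qT) - K * exp(-rT).
S_0 * exp(-qT) = 22.4900 * 1.00000000 = 22.49000000
K * exp(-rT) = 25.0500 * 0.97263149 = 24.36441893
C = P + S*exp(-qT) - K*exp(-rT)
C = 4.4763 + 22.49000000 - 24.36441893 = 2.6019

Answer: Call price = 2.6019


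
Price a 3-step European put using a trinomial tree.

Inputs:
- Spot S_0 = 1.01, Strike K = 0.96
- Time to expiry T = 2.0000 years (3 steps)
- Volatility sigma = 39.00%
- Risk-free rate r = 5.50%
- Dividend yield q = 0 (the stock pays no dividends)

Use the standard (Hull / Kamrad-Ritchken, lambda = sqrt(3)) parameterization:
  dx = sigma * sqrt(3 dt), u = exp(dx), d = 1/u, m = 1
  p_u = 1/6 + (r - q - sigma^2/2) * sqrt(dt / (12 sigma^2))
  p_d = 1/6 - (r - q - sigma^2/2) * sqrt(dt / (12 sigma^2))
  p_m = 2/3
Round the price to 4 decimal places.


dt = T/N = 0.666667; dx = sigma*sqrt(3*dt) = 0.551543
u = exp(dx) = 1.735930; d = 1/u = 0.576060
p_u = 0.153945, p_m = 0.666667, p_d = 0.179389
Discount per step: exp(-r*dt) = 0.963997
Stock lattice S(k, j) with j the centered position index:
  k=0: S(0,+0) = 1.0100
  k=1: S(1,-1) = 0.5818; S(1,+0) = 1.0100; S(1,+1) = 1.7533
  k=2: S(2,-2) = 0.3352; S(2,-1) = 0.5818; S(2,+0) = 1.0100; S(2,+1) = 1.7533; S(2,+2) = 3.0436
  k=3: S(3,-3) = 0.1931; S(3,-2) = 0.3352; S(3,-1) = 0.5818; S(3,+0) = 1.0100; S(3,+1) = 1.7533; S(3,+2) = 3.0436; S(3,+3) = 5.2835
Terminal payoffs V(N, j) = max(K - S_T, 0):
  V(3,-3) = 0.766926; V(3,-2) = 0.624836; V(3,-1) = 0.378179; V(3,+0) = 0.000000; V(3,+1) = 0.000000; V(3,+2) = 0.000000; V(3,+3) = 0.000000
Backward induction: V(k, j) = exp(-r*dt) * [p_u * V(k+1, j+1) + p_m * V(k+1, j) + p_d * V(k+1, j-1)]
  V(2,-2) = exp(-r*dt) * [p_u*0.378179 + p_m*0.624836 + p_d*0.766926] = 0.590308
  V(2,-1) = exp(-r*dt) * [p_u*0.000000 + p_m*0.378179 + p_d*0.624836] = 0.351096
  V(2,+0) = exp(-r*dt) * [p_u*0.000000 + p_m*0.000000 + p_d*0.378179] = 0.065399
  V(2,+1) = exp(-r*dt) * [p_u*0.000000 + p_m*0.000000 + p_d*0.000000] = 0.000000
  V(2,+2) = exp(-r*dt) * [p_u*0.000000 + p_m*0.000000 + p_d*0.000000] = 0.000000
  V(1,-1) = exp(-r*dt) * [p_u*0.065399 + p_m*0.351096 + p_d*0.590308] = 0.337424
  V(1,+0) = exp(-r*dt) * [p_u*0.000000 + p_m*0.065399 + p_d*0.351096] = 0.102744
  V(1,+1) = exp(-r*dt) * [p_u*0.000000 + p_m*0.000000 + p_d*0.065399] = 0.011309
  V(0,+0) = exp(-r*dt) * [p_u*0.011309 + p_m*0.102744 + p_d*0.337424] = 0.126059

Answer: Price = V(0,0) = 0.1261


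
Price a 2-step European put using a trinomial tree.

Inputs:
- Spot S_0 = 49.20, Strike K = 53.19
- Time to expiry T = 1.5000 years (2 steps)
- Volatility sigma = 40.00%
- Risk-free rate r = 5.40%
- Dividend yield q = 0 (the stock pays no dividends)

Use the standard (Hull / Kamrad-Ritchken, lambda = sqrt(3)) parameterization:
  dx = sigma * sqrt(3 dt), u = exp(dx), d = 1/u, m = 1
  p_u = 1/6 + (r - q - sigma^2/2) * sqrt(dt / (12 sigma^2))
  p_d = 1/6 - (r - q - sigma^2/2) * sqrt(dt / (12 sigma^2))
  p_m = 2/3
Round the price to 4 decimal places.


dt = T/N = 0.750000; dx = sigma*sqrt(3*dt) = 0.600000
u = exp(dx) = 1.822119; d = 1/u = 0.548812
p_u = 0.150417, p_m = 0.666667, p_d = 0.182917
Discount per step: exp(-r*dt) = 0.960309
Stock lattice S(k, j) with j the centered position index:
  k=0: S(0,+0) = 49.2000
  k=1: S(1,-1) = 27.0015; S(1,+0) = 49.2000; S(1,+1) = 89.6482
  k=2: S(2,-2) = 14.8188; S(2,-1) = 27.0015; S(2,+0) = 49.2000; S(2,+1) = 89.6482; S(2,+2) = 163.3498
Terminal payoffs V(N, j) = max(K - S_T, 0):
  V(2,-2) = 38.371245; V(2,-1) = 26.188468; V(2,+0) = 3.990000; V(2,+1) = 0.000000; V(2,+2) = 0.000000
Backward induction: V(k, j) = exp(-r*dt) * [p_u * V(k+1, j+1) + p_m * V(k+1, j) + p_d * V(k+1, j-1)]
  V(1,-1) = exp(-r*dt) * [p_u*3.990000 + p_m*26.188468 + p_d*38.371245] = 24.082519
  V(1,+0) = exp(-r*dt) * [p_u*0.000000 + p_m*3.990000 + p_d*26.188468] = 7.154598
  V(1,+1) = exp(-r*dt) * [p_u*0.000000 + p_m*0.000000 + p_d*3.990000] = 0.700870
  V(0,+0) = exp(-r*dt) * [p_u*0.700870 + p_m*7.154598 + p_d*24.082519] = 8.911908

Answer: Price = V(0,0) = 8.9119


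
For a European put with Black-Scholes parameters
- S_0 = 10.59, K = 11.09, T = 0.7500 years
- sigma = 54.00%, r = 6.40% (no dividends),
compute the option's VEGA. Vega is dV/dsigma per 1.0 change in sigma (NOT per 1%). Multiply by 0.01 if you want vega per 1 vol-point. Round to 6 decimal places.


Answer: Vega = 3.556767

Derivation:
d1 = 0.2378177569; d2 = -0.2298359611
phi(d1) = 0.3878187545; exp(-qT) = 1.0000000000; exp(-rT) = 0.9531337871
Vega = S * exp(-qT) * phi(d1) * sqrt(T) = 10.5900 * 1.0000000000 * 0.3878187545 * 0.8660254038 = 3.556767


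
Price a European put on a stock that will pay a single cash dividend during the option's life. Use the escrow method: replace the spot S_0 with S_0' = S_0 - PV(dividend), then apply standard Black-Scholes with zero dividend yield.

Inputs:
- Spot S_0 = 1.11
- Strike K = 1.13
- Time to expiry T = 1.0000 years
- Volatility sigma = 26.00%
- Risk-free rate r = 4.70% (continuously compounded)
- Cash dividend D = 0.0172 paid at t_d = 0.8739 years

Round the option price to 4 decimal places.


Answer: Price = 0.1048

Derivation:
PV(D) = D * exp(-r * t_d) = 0.0172 * 0.95975878 = 0.01650785
S_0' = S_0 - PV(D) = 1.1100 - 0.01650785 = 1.09349215
d1 = (ln(S_0'/K) + (r + sigma^2/2)*T) / (sigma*sqrt(T)) = 0.18445673
d2 = d1 - sigma*sqrt(T) = -0.07554327
exp(-rT) = 0.95408740
N(-d1) = 0.42682759; N(-d2) = 0.53010877
P = K * exp(-rT) * N(-d2) - S_0' * N(-d1) = 1.1300 * 0.95408740 * 0.53010877 - 1.09349215 * 0.42682759 = 0.1048


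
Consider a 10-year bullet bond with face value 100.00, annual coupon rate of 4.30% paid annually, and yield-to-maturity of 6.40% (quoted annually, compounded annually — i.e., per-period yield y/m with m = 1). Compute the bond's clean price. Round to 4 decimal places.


Coupon per period c = face * coupon_rate / m = 4.300000
Periods per year m = 1; per-period yield y/m = 0.064000
Number of cashflows N = 10
Cashflows (t years, CF_t, discount factor 1/(1+y/m)^(m*t), PV):
  t = 1.0000: CF_t = 4.300000, DF = 0.939850, PV = 4.041353
  t = 2.0000: CF_t = 4.300000, DF = 0.883317, PV = 3.798264
  t = 3.0000: CF_t = 4.300000, DF = 0.830185, PV = 3.569797
  t = 4.0000: CF_t = 4.300000, DF = 0.780249, PV = 3.355073
  t = 5.0000: CF_t = 4.300000, DF = 0.733317, PV = 3.153264
  t = 6.0000: CF_t = 4.300000, DF = 0.689208, PV = 2.963594
  t = 7.0000: CF_t = 4.300000, DF = 0.647752, PV = 2.785333
  t = 8.0000: CF_t = 4.300000, DF = 0.608789, PV = 2.617794
  t = 9.0000: CF_t = 4.300000, DF = 0.572170, PV = 2.460333
  t = 10.0000: CF_t = 104.300000, DF = 0.537754, PV = 56.087751
Price P = sum_t PV_t = 84.832556

Answer: Price = 84.8326


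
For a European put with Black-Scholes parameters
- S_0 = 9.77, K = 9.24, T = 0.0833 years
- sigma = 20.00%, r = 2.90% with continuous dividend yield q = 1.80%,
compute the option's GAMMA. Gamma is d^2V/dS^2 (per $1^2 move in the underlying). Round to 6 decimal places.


Answer: Gamma = 0.423714

Derivation:
d1 = 1.0109730331; d2 = 0.9532495543
phi(d1) = 0.2393156780; exp(-qT) = 0.9985017235; exp(-rT) = 0.9975872155
Gamma = exp(-qT) * phi(d1) / (S * sigma * sqrt(T)) = 0.9985017235 * 0.2393156780 / (9.7700 * 0.2000 * 0.2886173938) = 0.423714


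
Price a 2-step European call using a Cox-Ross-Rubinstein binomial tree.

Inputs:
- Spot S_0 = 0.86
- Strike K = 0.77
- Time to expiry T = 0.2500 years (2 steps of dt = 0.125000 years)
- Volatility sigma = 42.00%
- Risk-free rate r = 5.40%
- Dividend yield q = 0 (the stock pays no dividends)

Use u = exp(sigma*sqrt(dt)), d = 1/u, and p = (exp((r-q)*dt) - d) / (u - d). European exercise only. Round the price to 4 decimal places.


Answer: Price = V(0,0) = 0.1345

Derivation:
dt = T/N = 0.125000
u = exp(sigma*sqrt(dt)) = 1.160084; d = 1/u = 0.862007
p = (exp((r-q)*dt) - d) / (u - d) = 0.485667
Discount per step: exp(-r*dt) = 0.993273
Stock lattice S(k, i) with i counting down-moves:
  k=0: S(0,0) = 0.8600
  k=1: S(1,0) = 0.9977; S(1,1) = 0.7413
  k=2: S(2,0) = 1.1574; S(2,1) = 0.8600; S(2,2) = 0.6390
Terminal payoffs V(N, i) = max(S_T - K, 0):
  V(2,0) = 0.387384; V(2,1) = 0.090000; V(2,2) = 0.000000
Backward induction: V(k, i) = exp(-r*dt) * [p * V(k+1, i) + (1-p) * V(k+1, i+1)].
  V(1,0) = exp(-r*dt) * [p*0.387384 + (1-p)*0.090000] = 0.232852
  V(1,1) = exp(-r*dt) * [p*0.090000 + (1-p)*0.000000] = 0.043416
  V(0,0) = exp(-r*dt) * [p*0.232852 + (1-p)*0.043416] = 0.134508


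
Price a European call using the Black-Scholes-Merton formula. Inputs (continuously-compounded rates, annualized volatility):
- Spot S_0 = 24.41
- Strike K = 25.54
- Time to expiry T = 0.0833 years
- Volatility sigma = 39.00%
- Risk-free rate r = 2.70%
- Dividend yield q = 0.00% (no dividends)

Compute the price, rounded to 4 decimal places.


d1 = (ln(S/K) + (r - q + 0.5*sigma^2) * T) / (sigma * sqrt(T)) = -0.32576978
d2 = d1 - sigma * sqrt(T) = -0.43833056
exp(-rT) = 0.99775343; exp(-qT) = 1.00000000
C = S_0 * exp(-qT) * N(d1) - K * exp(-rT) * N(d2)
N(d1) = 0.37229927; N(d2) = 0.33057334
C = 24.4100 * 1.00000000 * 0.37229927 - 25.5400 * 0.99775343 * 0.33057334 = 0.6639

Answer: Price = 0.6639


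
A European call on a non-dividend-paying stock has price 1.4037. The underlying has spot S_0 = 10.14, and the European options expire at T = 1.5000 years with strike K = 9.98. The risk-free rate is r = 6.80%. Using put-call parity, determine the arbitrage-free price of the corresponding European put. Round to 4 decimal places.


Answer: Put price = 0.2759

Derivation:
Put-call parity: C - P = S_0 * exp(-qT) - K * exp(-rT).
S_0 * exp(-qT) = 10.1400 * 1.00000000 = 10.14000000
K * exp(-rT) = 9.9800 * 0.90302955 = 9.01223493
P = C - S*exp(-qT) + K*exp(-rT)
P = 1.4037 - 10.14000000 + 9.01223493 = 0.2759


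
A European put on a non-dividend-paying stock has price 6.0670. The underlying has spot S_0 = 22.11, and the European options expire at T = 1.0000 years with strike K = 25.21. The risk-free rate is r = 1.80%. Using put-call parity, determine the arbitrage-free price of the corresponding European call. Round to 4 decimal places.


Answer: Call price = 3.4167

Derivation:
Put-call parity: C - P = S_0 * exp(-qT) - K * exp(-rT).
S_0 * exp(-qT) = 22.1100 * 1.00000000 = 22.11000000
K * exp(-rT) = 25.2100 * 0.98216103 = 24.76027963
C = P + S*exp(-qT) - K*exp(-rT)
C = 6.0670 + 22.11000000 - 24.76027963 = 3.4167


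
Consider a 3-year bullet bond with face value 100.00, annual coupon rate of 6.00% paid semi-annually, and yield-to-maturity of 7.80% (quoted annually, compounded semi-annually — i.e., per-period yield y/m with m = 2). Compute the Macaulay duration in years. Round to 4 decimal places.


Coupon per period c = face * coupon_rate / m = 3.000000
Periods per year m = 2; per-period yield y/m = 0.039000
Number of cashflows N = 6
Cashflows (t years, CF_t, discount factor 1/(1+y/m)^(m*t), PV):
  t = 0.5000: CF_t = 3.000000, DF = 0.962464, PV = 2.887392
  t = 1.0000: CF_t = 3.000000, DF = 0.926337, PV = 2.779010
  t = 1.5000: CF_t = 3.000000, DF = 0.891566, PV = 2.674697
  t = 2.0000: CF_t = 3.000000, DF = 0.858100, PV = 2.574299
  t = 2.5000: CF_t = 3.000000, DF = 0.825890, PV = 2.477670
  t = 3.0000: CF_t = 103.000000, DF = 0.794889, PV = 81.873610
Price P = sum_t PV_t = 95.266679
Macaulay numerator sum_t t * PV_t:
  t * PV_t at t = 0.5000: 1.443696
  t * PV_t at t = 1.0000: 2.779010
  t * PV_t at t = 1.5000: 4.012046
  t * PV_t at t = 2.0000: 5.148599
  t * PV_t at t = 2.5000: 6.194176
  t * PV_t at t = 3.0000: 245.620830
Macaulay duration D = (sum_t t * PV_t) / P = 265.198356 / 95.266679 = 2.783747

Answer: Macaulay duration = 2.7837 years


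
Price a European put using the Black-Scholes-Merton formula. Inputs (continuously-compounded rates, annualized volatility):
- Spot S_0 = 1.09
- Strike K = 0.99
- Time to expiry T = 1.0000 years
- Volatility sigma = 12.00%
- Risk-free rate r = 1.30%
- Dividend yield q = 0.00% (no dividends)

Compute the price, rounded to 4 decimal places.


d1 = (ln(S/K) + (r - q + 0.5*sigma^2) * T) / (sigma * sqrt(T)) = 0.97023360
d2 = d1 - sigma * sqrt(T) = 0.85023360
exp(-rT) = 0.98708414; exp(-qT) = 1.00000000
P = K * exp(-rT) * N(-d2) - S_0 * exp(-qT) * N(-d1)
N(-d1) = 0.16596503; N(-d2) = 0.19759761
P = 0.9900 * 0.98708414 * 0.19759761 - 1.0900 * 1.00000000 * 0.16596503 = 0.0122

Answer: Price = 0.0122


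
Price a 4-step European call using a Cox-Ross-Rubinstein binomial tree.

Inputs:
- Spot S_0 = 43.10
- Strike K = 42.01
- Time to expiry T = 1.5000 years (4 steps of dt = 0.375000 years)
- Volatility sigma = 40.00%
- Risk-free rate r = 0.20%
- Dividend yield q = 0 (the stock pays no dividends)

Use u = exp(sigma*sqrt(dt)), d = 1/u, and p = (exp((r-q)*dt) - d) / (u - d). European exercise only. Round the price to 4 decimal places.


dt = T/N = 0.375000
u = exp(sigma*sqrt(dt)) = 1.277556; d = 1/u = 0.782744
p = (exp((r-q)*dt) - d) / (u - d) = 0.440583
Discount per step: exp(-r*dt) = 0.999250
Stock lattice S(k, i) with i counting down-moves:
  k=0: S(0,0) = 43.1000
  k=1: S(1,0) = 55.0627; S(1,1) = 33.7363
  k=2: S(2,0) = 70.3456; S(2,1) = 43.1000; S(2,2) = 26.4069
  k=3: S(3,0) = 89.8705; S(3,1) = 55.0627; S(3,2) = 33.7363; S(3,3) = 20.6698
  k=4: S(4,0) = 114.8146; S(4,1) = 70.3456; S(4,2) = 43.1000; S(4,3) = 26.4069; S(4,4) = 16.1792
Terminal payoffs V(N, i) = max(S_T - K, 0):
  V(4,0) = 72.804628; V(4,1) = 28.335650; V(4,2) = 1.090000; V(4,3) = 0.000000; V(4,4) = 0.000000
Backward induction: V(k, i) = exp(-r*dt) * [p * V(k+1, i) + (1-p) * V(k+1, i+1)].
  V(3,0) = exp(-r*dt) * [p*72.804628 + (1-p)*28.335650] = 47.892011
  V(3,1) = exp(-r*dt) * [p*28.335650 + (1-p)*1.090000] = 13.084165
  V(3,2) = exp(-r*dt) * [p*1.090000 + (1-p)*0.000000] = 0.479876
  V(3,3) = exp(-r*dt) * [p*0.000000 + (1-p)*0.000000] = 0.000000
  V(2,0) = exp(-r*dt) * [p*47.892011 + (1-p)*13.084165] = 28.398618
  V(2,1) = exp(-r*dt) * [p*13.084165 + (1-p)*0.479876] = 6.028593
  V(2,2) = exp(-r*dt) * [p*0.479876 + (1-p)*0.000000] = 0.211267
  V(1,0) = exp(-r*dt) * [p*28.398618 + (1-p)*6.028593] = 15.872546
  V(1,1) = exp(-r*dt) * [p*6.028593 + (1-p)*0.211267] = 2.772204
  V(0,0) = exp(-r*dt) * [p*15.872546 + (1-p)*2.772204] = 8.537592

Answer: Price = V(0,0) = 8.5376
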